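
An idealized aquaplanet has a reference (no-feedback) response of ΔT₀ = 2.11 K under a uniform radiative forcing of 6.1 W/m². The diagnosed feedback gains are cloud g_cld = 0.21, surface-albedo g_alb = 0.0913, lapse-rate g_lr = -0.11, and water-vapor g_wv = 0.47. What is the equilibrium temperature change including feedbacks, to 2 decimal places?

Total gain g = 0.21 + 0.0913 − 0.11 + 0.47 = 0.6613.
Amplification A = 1/(1 − 0.6613) = 2.952.
ΔT = 2.11 × 2.952 = 6.23 K.

6.23 K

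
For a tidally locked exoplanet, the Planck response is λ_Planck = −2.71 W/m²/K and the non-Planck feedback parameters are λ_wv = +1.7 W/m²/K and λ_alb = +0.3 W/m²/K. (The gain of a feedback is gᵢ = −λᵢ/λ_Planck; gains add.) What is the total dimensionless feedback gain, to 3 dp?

0.738

Convert to gains: g_wv = 1.7/2.71 = 0.6273; g_alb = 0.3/2.71 = 0.1107.
Total gain g = 0.738.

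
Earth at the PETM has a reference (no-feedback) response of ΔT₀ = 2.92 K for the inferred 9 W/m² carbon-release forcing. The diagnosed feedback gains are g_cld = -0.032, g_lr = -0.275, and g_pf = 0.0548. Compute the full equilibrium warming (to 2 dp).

2.33 K

Total gain g = -0.032 − 0.275 + 0.0548 = -0.2522.
Amplification A = 1/(1 + 0.2522) = 0.7986.
ΔT = 2.92 × 0.7986 = 2.33 K.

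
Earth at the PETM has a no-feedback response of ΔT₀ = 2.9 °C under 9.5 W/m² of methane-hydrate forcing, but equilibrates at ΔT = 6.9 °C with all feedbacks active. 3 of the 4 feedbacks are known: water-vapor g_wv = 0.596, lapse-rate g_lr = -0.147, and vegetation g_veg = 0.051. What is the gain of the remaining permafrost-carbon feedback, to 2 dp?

Amplification A = ΔT/ΔT₀ = 6.9/2.9 = 2.379.
Total gain g = 1 − 1/A = 1 − 1/2.379 = 0.5797.
Known gains sum to 0.596 − 0.147 + 0.051 = 0.5.
g_pf = 0.5797 − 0.5 = 0.08.

0.08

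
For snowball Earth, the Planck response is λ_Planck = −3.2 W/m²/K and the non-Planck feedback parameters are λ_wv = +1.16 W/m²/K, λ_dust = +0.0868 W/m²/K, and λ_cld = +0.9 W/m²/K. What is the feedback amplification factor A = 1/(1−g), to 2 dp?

3.04

Convert to gains: g_wv = 1.16/3.2 = 0.3625; g_dust = 0.0868/3.2 = 0.02712; g_cld = 0.9/3.2 = 0.2812.
Total gain g = 0.67082.
A = 1/(1 − 0.67082) = 3.04.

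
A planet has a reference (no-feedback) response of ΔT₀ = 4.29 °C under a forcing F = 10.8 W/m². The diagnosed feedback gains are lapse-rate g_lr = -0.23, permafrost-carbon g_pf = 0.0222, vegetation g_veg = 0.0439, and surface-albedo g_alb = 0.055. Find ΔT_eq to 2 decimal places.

3.87 °C

Total gain g = -0.23 + 0.0222 + 0.0439 + 0.055 = -0.1089.
Amplification A = 1/(1 + 0.1089) = 0.9018.
ΔT = 4.29 × 0.9018 = 3.87 °C.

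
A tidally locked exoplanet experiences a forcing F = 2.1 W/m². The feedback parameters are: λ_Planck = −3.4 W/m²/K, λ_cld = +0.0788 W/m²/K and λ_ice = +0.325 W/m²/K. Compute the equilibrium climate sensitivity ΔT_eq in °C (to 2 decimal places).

0.70 °C

Net feedback parameter λ = (−3.4) + (+0.0788) + (+0.325) = -2.9962 W/m²/K.
ΔT = −F/λ = −2.1/(-2.9962) = 0.70 °C.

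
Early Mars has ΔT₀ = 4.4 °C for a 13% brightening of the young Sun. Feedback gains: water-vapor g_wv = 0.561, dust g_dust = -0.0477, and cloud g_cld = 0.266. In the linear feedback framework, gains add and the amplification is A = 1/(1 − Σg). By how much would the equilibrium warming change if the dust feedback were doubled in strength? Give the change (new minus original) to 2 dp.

-3.54 °C

Original: g = 0.7793, ΔT = 4.4/(1−0.7793) = 19.9366 °C.
With doubled dust: g' = 0.7316, ΔT' = 4.4/(1−0.7316) = 16.3934 °C.
Change = 16.3934 − 19.9366 = -3.54 °C.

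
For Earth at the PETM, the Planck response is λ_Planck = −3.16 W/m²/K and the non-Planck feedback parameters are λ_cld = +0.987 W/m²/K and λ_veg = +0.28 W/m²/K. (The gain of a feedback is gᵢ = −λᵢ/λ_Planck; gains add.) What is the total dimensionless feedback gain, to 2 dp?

0.40

Convert to gains: g_cld = 0.987/3.16 = 0.3123; g_veg = 0.28/3.16 = 0.08861.
Total gain g = 0.40091.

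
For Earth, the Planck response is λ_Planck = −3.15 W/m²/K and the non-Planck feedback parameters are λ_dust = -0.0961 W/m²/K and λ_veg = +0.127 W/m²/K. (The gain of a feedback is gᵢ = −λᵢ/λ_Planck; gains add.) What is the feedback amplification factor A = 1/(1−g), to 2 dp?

Convert to gains: g_dust = -0.0961/3.15 = -0.03051; g_veg = 0.127/3.15 = 0.04032.
Total gain g = 0.00981.
A = 1/(1 − 0.00981) = 1.01.

1.01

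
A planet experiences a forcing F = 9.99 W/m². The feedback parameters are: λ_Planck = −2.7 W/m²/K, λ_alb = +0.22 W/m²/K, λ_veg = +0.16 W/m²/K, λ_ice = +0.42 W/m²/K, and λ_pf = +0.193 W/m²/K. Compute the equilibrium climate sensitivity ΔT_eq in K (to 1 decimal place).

Net feedback parameter λ = (−2.7) + (+0.22) + (+0.16) + (+0.42) + (+0.193) = -1.707 W/m²/K.
ΔT = −F/λ = −9.99/(-1.707) = 5.9 K.

5.9 K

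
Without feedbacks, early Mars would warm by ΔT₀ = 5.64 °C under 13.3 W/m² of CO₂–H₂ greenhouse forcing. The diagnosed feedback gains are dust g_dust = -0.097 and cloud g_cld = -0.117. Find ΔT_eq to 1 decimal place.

Total gain g = -0.097 − 0.117 = -0.214.
Amplification A = 1/(1 + 0.214) = 0.8237.
ΔT = 5.64 × 0.8237 = 4.6 °C.

4.6 °C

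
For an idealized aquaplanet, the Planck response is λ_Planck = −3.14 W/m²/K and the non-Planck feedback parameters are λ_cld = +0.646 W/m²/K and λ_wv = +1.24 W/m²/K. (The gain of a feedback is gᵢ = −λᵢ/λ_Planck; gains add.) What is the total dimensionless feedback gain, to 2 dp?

Convert to gains: g_cld = 0.646/3.14 = 0.2057; g_wv = 1.24/3.14 = 0.3949.
Total gain g = 0.6006.

0.60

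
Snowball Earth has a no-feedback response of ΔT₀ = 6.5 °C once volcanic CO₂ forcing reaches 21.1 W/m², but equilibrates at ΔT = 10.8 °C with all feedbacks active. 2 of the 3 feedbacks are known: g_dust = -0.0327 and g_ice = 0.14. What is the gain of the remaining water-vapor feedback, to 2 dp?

Amplification A = ΔT/ΔT₀ = 10.8/6.5 = 1.662.
Total gain g = 1 − 1/A = 1 − 1/1.662 = 0.3983.
Known gains sum to -0.0327 + 0.14 = 0.1073.
g_wv = 0.3983 − 0.1073 = 0.29.

0.29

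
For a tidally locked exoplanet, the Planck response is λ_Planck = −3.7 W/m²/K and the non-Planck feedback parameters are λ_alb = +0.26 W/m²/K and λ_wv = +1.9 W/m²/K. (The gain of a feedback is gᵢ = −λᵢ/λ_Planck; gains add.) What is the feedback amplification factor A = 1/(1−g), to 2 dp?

2.40

Convert to gains: g_alb = 0.26/3.7 = 0.07027; g_wv = 1.9/3.7 = 0.5135.
Total gain g = 0.58377.
A = 1/(1 − 0.58377) = 2.40.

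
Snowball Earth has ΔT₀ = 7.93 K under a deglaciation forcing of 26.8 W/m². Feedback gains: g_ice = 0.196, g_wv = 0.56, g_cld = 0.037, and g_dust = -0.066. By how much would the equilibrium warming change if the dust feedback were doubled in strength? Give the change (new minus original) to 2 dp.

-5.66 K

Original: g = 0.727, ΔT = 7.93/(1−0.727) = 29.0476 K.
With doubled dust: g' = 0.661, ΔT' = 7.93/(1−0.661) = 23.3923 K.
Change = 23.3923 − 29.0476 = -5.66 K.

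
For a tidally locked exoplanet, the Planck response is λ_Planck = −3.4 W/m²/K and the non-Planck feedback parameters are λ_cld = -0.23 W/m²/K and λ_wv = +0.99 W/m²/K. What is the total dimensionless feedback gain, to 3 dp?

0.224

Convert to gains: g_cld = -0.23/3.4 = -0.06765; g_wv = 0.99/3.4 = 0.2912.
Total gain g = 0.22355.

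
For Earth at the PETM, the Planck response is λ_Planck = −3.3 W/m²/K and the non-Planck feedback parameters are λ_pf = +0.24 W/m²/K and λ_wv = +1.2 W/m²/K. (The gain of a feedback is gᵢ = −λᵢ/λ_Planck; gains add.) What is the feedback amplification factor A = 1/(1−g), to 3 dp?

Convert to gains: g_pf = 0.24/3.3 = 0.07273; g_wv = 1.2/3.3 = 0.3636.
Total gain g = 0.43633.
A = 1/(1 − 0.43633) = 1.774.

1.774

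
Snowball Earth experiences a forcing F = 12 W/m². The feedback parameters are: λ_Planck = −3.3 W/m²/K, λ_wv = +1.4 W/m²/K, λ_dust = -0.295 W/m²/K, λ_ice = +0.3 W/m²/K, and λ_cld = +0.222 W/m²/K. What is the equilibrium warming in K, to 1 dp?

7.2 K

Net feedback parameter λ = (−3.3) + (+1.4) + (-0.295) + (+0.3) + (+0.222) = -1.673 W/m²/K.
ΔT = −F/λ = −12/(-1.673) = 7.2 K.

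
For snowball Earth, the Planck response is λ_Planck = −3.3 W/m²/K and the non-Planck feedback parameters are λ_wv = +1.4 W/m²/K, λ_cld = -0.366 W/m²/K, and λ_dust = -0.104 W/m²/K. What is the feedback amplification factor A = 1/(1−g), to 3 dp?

1.392

Convert to gains: g_wv = 1.4/3.3 = 0.4242; g_cld = -0.366/3.3 = -0.1109; g_dust = -0.104/3.3 = -0.03152.
Total gain g = 0.28178.
A = 1/(1 − 0.28178) = 1.392.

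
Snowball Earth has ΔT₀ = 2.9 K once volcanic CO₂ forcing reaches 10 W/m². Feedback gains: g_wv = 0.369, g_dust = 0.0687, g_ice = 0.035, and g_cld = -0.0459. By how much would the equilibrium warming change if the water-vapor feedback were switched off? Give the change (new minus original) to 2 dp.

-1.98 K

Original: g = 0.4268, ΔT = 2.9/(1−0.4268) = 5.0593 K.
Without water-vapor: g' = 0.0578, ΔT' = 2.9/(1−0.0578) = 3.0779 K.
Change = 3.0779 − 5.0593 = -1.98 K.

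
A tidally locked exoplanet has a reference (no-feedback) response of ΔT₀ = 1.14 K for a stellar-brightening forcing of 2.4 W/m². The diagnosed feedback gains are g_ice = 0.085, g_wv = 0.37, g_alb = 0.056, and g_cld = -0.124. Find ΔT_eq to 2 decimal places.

1.86 K

Total gain g = 0.085 + 0.37 + 0.056 − 0.124 = 0.387.
Amplification A = 1/(1 − 0.387) = 1.631.
ΔT = 1.14 × 1.631 = 1.86 K.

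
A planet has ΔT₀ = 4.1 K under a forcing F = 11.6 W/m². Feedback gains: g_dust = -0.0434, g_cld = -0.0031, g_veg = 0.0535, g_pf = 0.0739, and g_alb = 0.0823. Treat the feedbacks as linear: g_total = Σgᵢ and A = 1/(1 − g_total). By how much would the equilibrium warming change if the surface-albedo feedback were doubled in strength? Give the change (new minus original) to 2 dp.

0.53 K

Original: g = 0.1632, ΔT = 4.1/(1−0.1632) = 4.8996 K.
With doubled surface-albedo: g' = 0.2455, ΔT' = 4.1/(1−0.2455) = 5.4341 K.
Change = 5.4341 − 4.8996 = 0.53 K.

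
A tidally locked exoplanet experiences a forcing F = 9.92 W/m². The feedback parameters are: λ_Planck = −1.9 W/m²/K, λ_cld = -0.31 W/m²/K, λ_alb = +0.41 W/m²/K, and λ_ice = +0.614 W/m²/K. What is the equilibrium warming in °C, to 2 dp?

8.36 °C

Net feedback parameter λ = (−1.9) + (-0.31) + (+0.41) + (+0.614) = -1.186 W/m²/K.
ΔT = −F/λ = −9.92/(-1.186) = 8.36 °C.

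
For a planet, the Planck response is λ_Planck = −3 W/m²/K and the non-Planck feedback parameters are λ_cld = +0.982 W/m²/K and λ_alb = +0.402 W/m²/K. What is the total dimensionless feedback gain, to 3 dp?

Convert to gains: g_cld = 0.982/3 = 0.3273; g_alb = 0.402/3 = 0.134.
Total gain g = 0.4613.

0.461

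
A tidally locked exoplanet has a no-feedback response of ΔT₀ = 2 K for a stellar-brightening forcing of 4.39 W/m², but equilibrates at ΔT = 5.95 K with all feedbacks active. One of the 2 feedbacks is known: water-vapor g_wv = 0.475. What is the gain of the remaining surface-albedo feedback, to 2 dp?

Amplification A = ΔT/ΔT₀ = 5.95/2 = 2.975.
Total gain g = 1 − 1/A = 1 − 1/2.975 = 0.6639.
The known gain is 0.475.
g_alb = 0.6639 − 0.475 = 0.19.

0.19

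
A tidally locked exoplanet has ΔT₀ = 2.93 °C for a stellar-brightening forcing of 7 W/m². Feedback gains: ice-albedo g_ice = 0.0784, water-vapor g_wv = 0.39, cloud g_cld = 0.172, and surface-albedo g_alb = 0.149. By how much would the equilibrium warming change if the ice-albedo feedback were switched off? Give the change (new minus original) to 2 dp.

Original: g = 0.7894, ΔT = 2.93/(1−0.7894) = 13.9126 °C.
Without ice-albedo: g' = 0.711, ΔT' = 2.93/(1−0.711) = 10.1384 °C.
Change = 10.1384 − 13.9126 = -3.77 °C.

-3.77 °C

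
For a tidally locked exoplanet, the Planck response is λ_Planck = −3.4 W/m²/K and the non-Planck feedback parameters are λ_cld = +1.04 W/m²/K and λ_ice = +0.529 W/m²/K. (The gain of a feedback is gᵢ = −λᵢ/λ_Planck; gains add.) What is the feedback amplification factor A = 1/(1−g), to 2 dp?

Convert to gains: g_cld = 1.04/3.4 = 0.3059; g_ice = 0.529/3.4 = 0.1556.
Total gain g = 0.4615.
A = 1/(1 − 0.4615) = 1.86.

1.86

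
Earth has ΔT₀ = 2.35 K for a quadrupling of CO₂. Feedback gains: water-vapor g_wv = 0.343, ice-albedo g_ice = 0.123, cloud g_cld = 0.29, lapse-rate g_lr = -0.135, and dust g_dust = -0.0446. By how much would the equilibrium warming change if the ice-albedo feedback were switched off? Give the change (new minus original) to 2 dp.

Original: g = 0.5764, ΔT = 2.35/(1−0.5764) = 5.5477 K.
Without ice-albedo: g' = 0.4534, ΔT' = 2.35/(1−0.4534) = 4.2993 K.
Change = 4.2993 − 5.5477 = -1.25 K.

-1.25 K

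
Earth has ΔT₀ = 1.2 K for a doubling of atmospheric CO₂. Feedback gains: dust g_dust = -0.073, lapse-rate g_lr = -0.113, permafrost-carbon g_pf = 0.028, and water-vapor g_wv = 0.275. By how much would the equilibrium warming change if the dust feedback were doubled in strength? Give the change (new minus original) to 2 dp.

Original: g = 0.117, ΔT = 1.2/(1−0.117) = 1.3590 K.
With doubled dust: g' = 0.044, ΔT' = 1.2/(1−0.044) = 1.2552 K.
Change = 1.2552 − 1.3590 = -0.10 K.

-0.10 K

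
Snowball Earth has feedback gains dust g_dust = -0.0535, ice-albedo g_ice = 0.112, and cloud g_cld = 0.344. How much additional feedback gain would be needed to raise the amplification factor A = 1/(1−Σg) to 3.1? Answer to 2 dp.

0.27

Current total gain = 0.4025.
Target gain for A = 3.1: g* = 1 − 1/3.1 = 0.6774.
Additional gain needed = 0.6774 − 0.4025 = 0.27.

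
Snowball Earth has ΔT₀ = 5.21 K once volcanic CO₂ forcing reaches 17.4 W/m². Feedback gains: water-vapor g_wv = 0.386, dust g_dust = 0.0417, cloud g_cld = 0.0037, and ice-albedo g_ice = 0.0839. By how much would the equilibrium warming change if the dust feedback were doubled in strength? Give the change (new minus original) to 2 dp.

Original: g = 0.5153, ΔT = 5.21/(1−0.5153) = 10.7489 K.
With doubled dust: g' = 0.557, ΔT' = 5.21/(1−0.557) = 11.7607 K.
Change = 11.7607 − 10.7489 = 1.01 K.

1.01 K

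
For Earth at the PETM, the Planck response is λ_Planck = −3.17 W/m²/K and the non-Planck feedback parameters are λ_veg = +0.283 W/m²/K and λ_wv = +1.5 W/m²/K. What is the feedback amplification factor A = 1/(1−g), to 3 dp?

Convert to gains: g_veg = 0.283/3.17 = 0.08927; g_wv = 1.5/3.17 = 0.4732.
Total gain g = 0.56247.
A = 1/(1 − 0.56247) = 2.286.

2.286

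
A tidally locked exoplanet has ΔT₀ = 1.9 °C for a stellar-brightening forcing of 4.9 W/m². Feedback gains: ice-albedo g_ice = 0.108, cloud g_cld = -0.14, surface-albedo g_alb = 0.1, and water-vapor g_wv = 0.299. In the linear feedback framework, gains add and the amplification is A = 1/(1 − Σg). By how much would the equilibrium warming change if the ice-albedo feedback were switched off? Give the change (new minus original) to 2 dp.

Original: g = 0.367, ΔT = 1.9/(1−0.367) = 3.0016 °C.
Without ice-albedo: g' = 0.259, ΔT' = 1.9/(1−0.259) = 2.5641 °C.
Change = 2.5641 − 3.0016 = -0.44 °C.

-0.44 °C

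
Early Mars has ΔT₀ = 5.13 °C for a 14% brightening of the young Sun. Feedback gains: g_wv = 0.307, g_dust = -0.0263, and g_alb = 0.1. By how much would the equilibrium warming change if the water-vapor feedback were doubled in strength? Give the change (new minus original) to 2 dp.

8.14 °C

Original: g = 0.3807, ΔT = 5.13/(1−0.3807) = 8.2835 °C.
With doubled water-vapor: g' = 0.6877, ΔT' = 5.13/(1−0.6877) = 16.4265 °C.
Change = 16.4265 − 8.2835 = 8.14 °C.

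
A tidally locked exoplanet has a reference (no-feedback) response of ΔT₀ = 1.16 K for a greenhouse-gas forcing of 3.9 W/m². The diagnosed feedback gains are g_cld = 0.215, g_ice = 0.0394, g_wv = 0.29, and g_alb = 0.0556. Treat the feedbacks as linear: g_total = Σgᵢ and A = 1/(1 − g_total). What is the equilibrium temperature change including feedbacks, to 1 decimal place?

Total gain g = 0.215 + 0.0394 + 0.29 + 0.0556 = 0.6.
Amplification A = 1/(1 − 0.6) = 2.5.
ΔT = 1.16 × 2.5 = 2.9 K.

2.9 K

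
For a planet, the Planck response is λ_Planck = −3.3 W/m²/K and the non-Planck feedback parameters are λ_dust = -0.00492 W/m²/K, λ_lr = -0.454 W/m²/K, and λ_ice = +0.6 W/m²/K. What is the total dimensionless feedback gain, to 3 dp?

Convert to gains: g_dust = -0.00492/3.3 = -0.001491; g_lr = -0.454/3.3 = -0.1376; g_ice = 0.6/3.3 = 0.1818.
Total gain g = 0.042709.

0.043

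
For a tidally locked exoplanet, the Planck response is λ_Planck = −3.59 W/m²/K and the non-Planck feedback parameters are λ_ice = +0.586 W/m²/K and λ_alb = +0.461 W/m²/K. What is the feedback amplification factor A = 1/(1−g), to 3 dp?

Convert to gains: g_ice = 0.586/3.59 = 0.1632; g_alb = 0.461/3.59 = 0.1284.
Total gain g = 0.2916.
A = 1/(1 − 0.2916) = 1.412.

1.412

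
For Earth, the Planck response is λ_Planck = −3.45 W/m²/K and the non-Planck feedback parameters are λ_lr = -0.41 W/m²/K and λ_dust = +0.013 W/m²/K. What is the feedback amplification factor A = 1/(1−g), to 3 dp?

0.897

Convert to gains: g_lr = -0.41/3.45 = -0.1188; g_dust = 0.013/3.45 = 0.003768.
Total gain g = -0.115032.
A = 1/(1 + 0.115032) = 0.897.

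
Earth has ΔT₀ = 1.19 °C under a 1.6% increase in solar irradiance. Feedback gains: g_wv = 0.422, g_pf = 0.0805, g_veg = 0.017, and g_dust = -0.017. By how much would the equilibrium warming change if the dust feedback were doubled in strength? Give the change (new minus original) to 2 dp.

Original: g = 0.5025, ΔT = 1.19/(1−0.5025) = 2.3920 °C.
With doubled dust: g' = 0.4855, ΔT' = 1.19/(1−0.4855) = 2.3129 °C.
Change = 2.3129 − 2.3920 = -0.08 °C.

-0.08 °C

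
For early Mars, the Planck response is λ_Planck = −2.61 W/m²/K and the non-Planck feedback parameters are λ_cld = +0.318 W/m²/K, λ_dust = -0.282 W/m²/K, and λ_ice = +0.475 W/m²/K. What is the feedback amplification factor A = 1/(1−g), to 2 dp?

Convert to gains: g_cld = 0.318/2.61 = 0.1218; g_dust = -0.282/2.61 = -0.108; g_ice = 0.475/2.61 = 0.182.
Total gain g = 0.1958.
A = 1/(1 − 0.1958) = 1.24.

1.24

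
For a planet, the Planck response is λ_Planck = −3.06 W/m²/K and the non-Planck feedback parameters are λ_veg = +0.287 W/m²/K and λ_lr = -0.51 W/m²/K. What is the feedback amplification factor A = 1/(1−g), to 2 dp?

Convert to gains: g_veg = 0.287/3.06 = 0.09379; g_lr = -0.51/3.06 = -0.1667.
Total gain g = -0.07291.
A = 1/(1 + 0.07291) = 0.93.

0.93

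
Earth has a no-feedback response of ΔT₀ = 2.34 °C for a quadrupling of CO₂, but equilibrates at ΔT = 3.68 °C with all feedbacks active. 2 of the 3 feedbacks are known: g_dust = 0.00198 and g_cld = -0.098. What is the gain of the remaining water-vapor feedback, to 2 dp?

0.46

Amplification A = ΔT/ΔT₀ = 3.68/2.34 = 1.573.
Total gain g = 1 − 1/A = 1 − 1/1.573 = 0.3643.
Known gains sum to 0.00198 − 0.098 = -0.09602.
g_wv = 0.3643 + 0.09602 = 0.46.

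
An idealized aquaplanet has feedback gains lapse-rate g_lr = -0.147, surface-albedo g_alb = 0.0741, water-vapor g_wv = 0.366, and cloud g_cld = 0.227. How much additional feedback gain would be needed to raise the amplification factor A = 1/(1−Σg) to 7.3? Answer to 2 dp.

0.34

Current total gain = 0.5201.
Target gain for A = 7.3: g* = 1 − 1/7.3 = 0.863.
Additional gain needed = 0.863 − 0.5201 = 0.34.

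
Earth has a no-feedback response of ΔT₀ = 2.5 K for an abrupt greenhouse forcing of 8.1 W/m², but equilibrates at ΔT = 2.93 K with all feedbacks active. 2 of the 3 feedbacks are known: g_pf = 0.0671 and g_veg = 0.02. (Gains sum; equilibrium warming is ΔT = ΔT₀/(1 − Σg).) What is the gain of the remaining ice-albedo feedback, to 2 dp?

Amplification A = ΔT/ΔT₀ = 2.93/2.5 = 1.172.
Total gain g = 1 − 1/A = 1 − 1/1.172 = 0.1468.
Known gains sum to 0.0671 + 0.02 = 0.0871.
g_ice = 0.1468 − 0.0871 = 0.06.

0.06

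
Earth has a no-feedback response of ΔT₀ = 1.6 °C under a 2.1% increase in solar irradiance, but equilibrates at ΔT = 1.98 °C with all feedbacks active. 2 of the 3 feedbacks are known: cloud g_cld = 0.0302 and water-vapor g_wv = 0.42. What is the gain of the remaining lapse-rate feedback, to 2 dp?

Amplification A = ΔT/ΔT₀ = 1.98/1.6 = 1.237.
Total gain g = 1 − 1/A = 1 − 1/1.237 = 0.1916.
Known gains sum to 0.0302 + 0.42 = 0.4502.
g_lr = 0.1916 − 0.4502 = -0.26.

-0.26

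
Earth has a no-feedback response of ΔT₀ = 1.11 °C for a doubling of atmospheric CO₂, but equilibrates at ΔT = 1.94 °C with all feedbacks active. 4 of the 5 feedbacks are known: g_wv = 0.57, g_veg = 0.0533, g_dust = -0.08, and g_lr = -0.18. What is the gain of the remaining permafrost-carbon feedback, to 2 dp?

0.06

Amplification A = ΔT/ΔT₀ = 1.94/1.11 = 1.748.
Total gain g = 1 − 1/A = 1 − 1/1.748 = 0.4279.
Known gains sum to 0.57 + 0.0533 − 0.08 − 0.18 = 0.3633.
g_pf = 0.4279 − 0.3633 = 0.06.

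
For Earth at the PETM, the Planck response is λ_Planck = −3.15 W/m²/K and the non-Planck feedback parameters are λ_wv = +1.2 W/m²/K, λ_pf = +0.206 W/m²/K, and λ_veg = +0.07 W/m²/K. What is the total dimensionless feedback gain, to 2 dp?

Convert to gains: g_wv = 1.2/3.15 = 0.381; g_pf = 0.206/3.15 = 0.0654; g_veg = 0.07/3.15 = 0.02222.
Total gain g = 0.46862.

0.47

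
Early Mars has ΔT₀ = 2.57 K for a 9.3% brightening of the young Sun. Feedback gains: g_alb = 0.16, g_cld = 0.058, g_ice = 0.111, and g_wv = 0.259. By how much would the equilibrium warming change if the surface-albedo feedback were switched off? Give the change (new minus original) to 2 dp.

Original: g = 0.588, ΔT = 2.57/(1−0.588) = 6.2379 K.
Without surface-albedo: g' = 0.428, ΔT' = 2.57/(1−0.428) = 4.4930 K.
Change = 4.4930 − 6.2379 = -1.74 K.

-1.74 K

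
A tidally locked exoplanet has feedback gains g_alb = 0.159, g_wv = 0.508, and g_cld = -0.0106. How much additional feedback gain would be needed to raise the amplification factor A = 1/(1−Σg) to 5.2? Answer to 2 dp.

Current total gain = 0.6564.
Target gain for A = 5.2: g* = 1 − 1/5.2 = 0.8077.
Additional gain needed = 0.8077 − 0.6564 = 0.15.

0.15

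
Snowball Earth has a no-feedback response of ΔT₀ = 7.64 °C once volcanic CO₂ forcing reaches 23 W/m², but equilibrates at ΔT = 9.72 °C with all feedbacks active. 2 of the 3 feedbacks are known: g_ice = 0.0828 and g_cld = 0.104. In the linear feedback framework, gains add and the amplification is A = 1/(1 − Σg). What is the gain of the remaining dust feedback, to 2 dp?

0.03

Amplification A = ΔT/ΔT₀ = 9.72/7.64 = 1.272.
Total gain g = 1 − 1/A = 1 − 1/1.272 = 0.2138.
Known gains sum to 0.0828 + 0.104 = 0.1868.
g_dust = 0.2138 − 0.1868 = 0.03.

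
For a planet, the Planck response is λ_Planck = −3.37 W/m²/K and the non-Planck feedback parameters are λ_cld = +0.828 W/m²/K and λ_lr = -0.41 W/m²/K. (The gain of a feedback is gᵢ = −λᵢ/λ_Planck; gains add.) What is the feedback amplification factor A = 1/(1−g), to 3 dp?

Convert to gains: g_cld = 0.828/3.37 = 0.2457; g_lr = -0.41/3.37 = -0.1217.
Total gain g = 0.124.
A = 1/(1 − 0.124) = 1.142.

1.142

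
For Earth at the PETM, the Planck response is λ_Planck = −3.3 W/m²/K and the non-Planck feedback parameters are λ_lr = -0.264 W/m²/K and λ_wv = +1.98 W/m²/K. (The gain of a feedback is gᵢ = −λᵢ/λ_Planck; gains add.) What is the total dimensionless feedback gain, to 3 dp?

0.520

Convert to gains: g_lr = -0.264/3.3 = -0.08; g_wv = 1.98/3.3 = 0.6.
Total gain g = 0.52.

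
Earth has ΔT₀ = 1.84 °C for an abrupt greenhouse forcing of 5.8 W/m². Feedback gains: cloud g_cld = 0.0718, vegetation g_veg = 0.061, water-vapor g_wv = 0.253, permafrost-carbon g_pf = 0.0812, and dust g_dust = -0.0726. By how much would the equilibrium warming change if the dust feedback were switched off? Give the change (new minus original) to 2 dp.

0.41 °C

Original: g = 0.3944, ΔT = 1.84/(1−0.3944) = 3.0383 °C.
Without dust: g' = 0.467, ΔT' = 1.84/(1−0.467) = 3.4522 °C.
Change = 3.4522 − 3.0383 = 0.41 °C.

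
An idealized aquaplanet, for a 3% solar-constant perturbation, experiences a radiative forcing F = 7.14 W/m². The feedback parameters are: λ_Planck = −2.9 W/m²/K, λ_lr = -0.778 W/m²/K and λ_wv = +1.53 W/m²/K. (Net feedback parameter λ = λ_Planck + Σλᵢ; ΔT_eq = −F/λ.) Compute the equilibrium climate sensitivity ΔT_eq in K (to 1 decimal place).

Net feedback parameter λ = (−2.9) + (-0.778) + (+1.53) = -2.148 W/m²/K.
ΔT = −F/λ = −7.14/(-2.148) = 3.3 K.

3.3 K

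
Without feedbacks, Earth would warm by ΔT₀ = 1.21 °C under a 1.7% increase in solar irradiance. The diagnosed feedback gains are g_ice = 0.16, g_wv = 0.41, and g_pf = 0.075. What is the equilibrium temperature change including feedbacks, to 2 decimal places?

3.41 °C

Total gain g = 0.16 + 0.41 + 0.075 = 0.645.
Amplification A = 1/(1 − 0.645) = 2.817.
ΔT = 1.21 × 2.817 = 3.41 °C.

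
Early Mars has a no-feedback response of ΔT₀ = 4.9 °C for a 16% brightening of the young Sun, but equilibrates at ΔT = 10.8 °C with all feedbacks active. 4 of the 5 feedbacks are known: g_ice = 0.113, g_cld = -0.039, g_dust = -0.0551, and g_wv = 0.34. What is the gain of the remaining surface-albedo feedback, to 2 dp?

0.19

Amplification A = ΔT/ΔT₀ = 10.8/4.9 = 2.204.
Total gain g = 1 − 1/A = 1 − 1/2.204 = 0.5463.
Known gains sum to 0.113 − 0.039 − 0.0551 + 0.34 = 0.3589.
g_alb = 0.5463 − 0.3589 = 0.19.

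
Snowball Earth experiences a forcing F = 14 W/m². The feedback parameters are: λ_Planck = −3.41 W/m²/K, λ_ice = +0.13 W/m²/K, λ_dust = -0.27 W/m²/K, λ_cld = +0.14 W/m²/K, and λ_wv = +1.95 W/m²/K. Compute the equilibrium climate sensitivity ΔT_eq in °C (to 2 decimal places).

9.59 °C

Net feedback parameter λ = (−3.41) + (+0.13) + (-0.27) + (+0.14) + (+1.95) = -1.46 W/m²/K.
ΔT = −F/λ = −14/(-1.46) = 9.59 °C.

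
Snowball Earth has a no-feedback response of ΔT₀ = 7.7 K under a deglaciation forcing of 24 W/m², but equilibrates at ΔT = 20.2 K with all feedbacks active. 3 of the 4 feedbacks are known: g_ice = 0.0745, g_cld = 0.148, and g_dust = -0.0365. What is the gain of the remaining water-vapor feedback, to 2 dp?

0.43

Amplification A = ΔT/ΔT₀ = 20.2/7.7 = 2.623.
Total gain g = 1 − 1/A = 1 − 1/2.623 = 0.6188.
Known gains sum to 0.0745 + 0.148 − 0.0365 = 0.186.
g_wv = 0.6188 − 0.186 = 0.43.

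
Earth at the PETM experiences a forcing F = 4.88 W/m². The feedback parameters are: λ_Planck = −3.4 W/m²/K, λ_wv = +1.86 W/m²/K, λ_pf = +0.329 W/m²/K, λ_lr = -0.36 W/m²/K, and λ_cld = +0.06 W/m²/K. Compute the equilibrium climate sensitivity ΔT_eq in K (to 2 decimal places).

3.23 K

Net feedback parameter λ = (−3.4) + (+1.86) + (+0.329) + (-0.36) + (+0.06) = -1.511 W/m²/K.
ΔT = −F/λ = −4.88/(-1.511) = 3.23 K.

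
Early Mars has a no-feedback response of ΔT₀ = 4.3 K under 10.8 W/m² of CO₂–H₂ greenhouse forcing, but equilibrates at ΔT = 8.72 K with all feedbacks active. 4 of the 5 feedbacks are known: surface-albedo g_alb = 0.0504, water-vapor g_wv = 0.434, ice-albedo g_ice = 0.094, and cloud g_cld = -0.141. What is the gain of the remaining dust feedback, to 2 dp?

0.07

Amplification A = ΔT/ΔT₀ = 8.72/4.3 = 2.028.
Total gain g = 1 − 1/A = 1 − 1/2.028 = 0.5069.
Known gains sum to 0.0504 + 0.434 + 0.094 − 0.141 = 0.4374.
g_dust = 0.5069 − 0.4374 = 0.07.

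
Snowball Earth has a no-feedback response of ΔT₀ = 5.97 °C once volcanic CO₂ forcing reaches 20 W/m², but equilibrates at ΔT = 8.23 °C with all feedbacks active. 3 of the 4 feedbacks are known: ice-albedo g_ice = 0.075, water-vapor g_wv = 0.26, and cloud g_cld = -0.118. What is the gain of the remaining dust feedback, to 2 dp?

0.06

Amplification A = ΔT/ΔT₀ = 8.23/5.97 = 1.379.
Total gain g = 1 − 1/A = 1 − 1/1.379 = 0.2748.
Known gains sum to 0.075 + 0.26 − 0.118 = 0.217.
g_dust = 0.2748 − 0.217 = 0.06.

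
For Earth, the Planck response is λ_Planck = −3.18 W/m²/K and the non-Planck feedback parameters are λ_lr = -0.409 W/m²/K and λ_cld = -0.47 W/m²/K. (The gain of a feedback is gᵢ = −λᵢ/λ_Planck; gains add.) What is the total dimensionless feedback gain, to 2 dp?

Convert to gains: g_lr = -0.409/3.18 = -0.1286; g_cld = -0.47/3.18 = -0.1478.
Total gain g = -0.2764.

-0.28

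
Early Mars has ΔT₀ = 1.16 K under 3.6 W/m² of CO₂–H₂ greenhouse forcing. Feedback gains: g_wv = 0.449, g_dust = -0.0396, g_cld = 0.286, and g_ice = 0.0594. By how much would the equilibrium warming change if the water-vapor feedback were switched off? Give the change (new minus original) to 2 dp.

-3.06 K

Original: g = 0.7548, ΔT = 1.16/(1−0.7548) = 4.7308 K.
Without water-vapor: g' = 0.3058, ΔT' = 1.16/(1−0.3058) = 1.6710 K.
Change = 1.6710 − 4.7308 = -3.06 K.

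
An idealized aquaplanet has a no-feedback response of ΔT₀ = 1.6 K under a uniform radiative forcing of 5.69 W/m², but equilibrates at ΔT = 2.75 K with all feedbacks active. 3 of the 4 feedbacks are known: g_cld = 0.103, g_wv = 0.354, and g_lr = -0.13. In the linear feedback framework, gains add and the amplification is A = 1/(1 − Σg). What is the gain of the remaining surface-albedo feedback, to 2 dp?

Amplification A = ΔT/ΔT₀ = 2.75/1.6 = 1.719.
Total gain g = 1 − 1/A = 1 − 1/1.719 = 0.4183.
Known gains sum to 0.103 + 0.354 − 0.13 = 0.327.
g_alb = 0.4183 − 0.327 = 0.09.

0.09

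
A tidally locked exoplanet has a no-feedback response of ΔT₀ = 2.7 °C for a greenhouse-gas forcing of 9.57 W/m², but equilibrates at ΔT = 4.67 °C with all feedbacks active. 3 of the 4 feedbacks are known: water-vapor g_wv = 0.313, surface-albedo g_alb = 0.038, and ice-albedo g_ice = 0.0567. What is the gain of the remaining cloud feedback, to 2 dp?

0.01

Amplification A = ΔT/ΔT₀ = 4.67/2.7 = 1.73.
Total gain g = 1 − 1/A = 1 − 1/1.73 = 0.422.
Known gains sum to 0.313 + 0.038 + 0.0567 = 0.4077.
g_cld = 0.422 − 0.4077 = 0.01.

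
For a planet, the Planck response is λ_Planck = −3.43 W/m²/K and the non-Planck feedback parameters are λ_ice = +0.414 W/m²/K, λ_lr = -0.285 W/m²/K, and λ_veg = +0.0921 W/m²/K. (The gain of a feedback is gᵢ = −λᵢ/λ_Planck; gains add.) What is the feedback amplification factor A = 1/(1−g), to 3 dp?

Convert to gains: g_ice = 0.414/3.43 = 0.1207; g_lr = -0.285/3.43 = -0.08309; g_veg = 0.0921/3.43 = 0.02685.
Total gain g = 0.06446.
A = 1/(1 − 0.06446) = 1.069.

1.069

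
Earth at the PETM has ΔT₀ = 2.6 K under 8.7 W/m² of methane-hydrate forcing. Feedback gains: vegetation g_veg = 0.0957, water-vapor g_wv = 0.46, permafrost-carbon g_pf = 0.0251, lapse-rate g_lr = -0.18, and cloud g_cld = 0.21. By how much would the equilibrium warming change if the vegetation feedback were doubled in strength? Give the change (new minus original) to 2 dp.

Original: g = 0.6108, ΔT = 2.6/(1−0.6108) = 6.6804 K.
With doubled vegetation: g' = 0.7065, ΔT' = 2.6/(1−0.7065) = 8.8586 K.
Change = 8.8586 − 6.6804 = 2.18 K.

2.18 K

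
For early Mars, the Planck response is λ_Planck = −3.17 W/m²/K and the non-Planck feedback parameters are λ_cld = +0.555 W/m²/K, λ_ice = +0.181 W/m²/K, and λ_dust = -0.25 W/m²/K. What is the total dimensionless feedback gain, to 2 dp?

Convert to gains: g_cld = 0.555/3.17 = 0.1751; g_ice = 0.181/3.17 = 0.0571; g_dust = -0.25/3.17 = -0.07886.
Total gain g = 0.15334.

0.15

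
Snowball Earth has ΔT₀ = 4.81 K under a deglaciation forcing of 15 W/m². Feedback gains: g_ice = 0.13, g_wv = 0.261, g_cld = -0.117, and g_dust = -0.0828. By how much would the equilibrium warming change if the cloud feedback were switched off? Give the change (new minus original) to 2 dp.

1.01 K

Original: g = 0.1912, ΔT = 4.81/(1−0.1912) = 5.9471 K.
Without cloud: g' = 0.3082, ΔT' = 4.81/(1−0.3082) = 6.9529 K.
Change = 6.9529 − 5.9471 = 1.01 K.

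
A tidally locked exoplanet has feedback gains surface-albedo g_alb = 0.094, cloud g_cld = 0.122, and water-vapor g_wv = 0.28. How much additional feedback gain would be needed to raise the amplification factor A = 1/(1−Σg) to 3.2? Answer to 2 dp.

Current total gain = 0.496.
Target gain for A = 3.2: g* = 1 − 1/3.2 = 0.6875.
Additional gain needed = 0.6875 − 0.496 = 0.19.

0.19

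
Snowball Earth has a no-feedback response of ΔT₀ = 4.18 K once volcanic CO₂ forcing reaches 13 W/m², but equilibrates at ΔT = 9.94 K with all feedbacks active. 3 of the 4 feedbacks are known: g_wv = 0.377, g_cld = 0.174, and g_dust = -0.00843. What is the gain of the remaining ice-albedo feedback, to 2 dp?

Amplification A = ΔT/ΔT₀ = 9.94/4.18 = 2.378.
Total gain g = 1 − 1/A = 1 − 1/2.378 = 0.5795.
Known gains sum to 0.377 + 0.174 − 0.00843 = 0.54257.
g_ice = 0.5795 − 0.54257 = 0.04.

0.04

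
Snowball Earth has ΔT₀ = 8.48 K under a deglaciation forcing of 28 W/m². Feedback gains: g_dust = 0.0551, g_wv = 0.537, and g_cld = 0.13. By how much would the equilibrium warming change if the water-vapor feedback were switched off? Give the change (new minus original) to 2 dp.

-20.11 K

Original: g = 0.7221, ΔT = 8.48/(1−0.7221) = 30.5146 K.
Without water-vapor: g' = 0.1851, ΔT' = 8.48/(1−0.1851) = 10.4062 K.
Change = 10.4062 − 30.5146 = -20.11 K.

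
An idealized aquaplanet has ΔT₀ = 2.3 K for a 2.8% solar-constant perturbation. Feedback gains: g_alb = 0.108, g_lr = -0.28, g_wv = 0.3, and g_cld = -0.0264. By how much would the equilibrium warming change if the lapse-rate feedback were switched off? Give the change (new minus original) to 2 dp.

Original: g = 0.1016, ΔT = 2.3/(1−0.1016) = 2.5601 K.
Without lapse-rate: g' = 0.3816, ΔT' = 2.3/(1−0.3816) = 3.7193 K.
Change = 3.7193 − 2.5601 = 1.16 K.

1.16 K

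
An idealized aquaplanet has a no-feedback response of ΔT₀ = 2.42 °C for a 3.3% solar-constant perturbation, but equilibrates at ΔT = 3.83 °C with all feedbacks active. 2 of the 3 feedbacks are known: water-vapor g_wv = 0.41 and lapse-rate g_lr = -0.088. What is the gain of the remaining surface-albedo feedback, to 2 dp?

0.05

Amplification A = ΔT/ΔT₀ = 3.83/2.42 = 1.583.
Total gain g = 1 − 1/A = 1 − 1/1.583 = 0.3683.
Known gains sum to 0.41 − 0.088 = 0.322.
g_alb = 0.3683 − 0.322 = 0.05.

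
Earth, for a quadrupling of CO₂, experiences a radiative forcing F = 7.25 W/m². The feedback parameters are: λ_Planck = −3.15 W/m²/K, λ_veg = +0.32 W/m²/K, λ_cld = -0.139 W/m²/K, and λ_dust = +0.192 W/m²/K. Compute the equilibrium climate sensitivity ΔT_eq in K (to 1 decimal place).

2.6 K

Net feedback parameter λ = (−3.15) + (+0.32) + (-0.139) + (+0.192) = -2.777 W/m²/K.
ΔT = −F/λ = −7.25/(-2.777) = 2.6 K.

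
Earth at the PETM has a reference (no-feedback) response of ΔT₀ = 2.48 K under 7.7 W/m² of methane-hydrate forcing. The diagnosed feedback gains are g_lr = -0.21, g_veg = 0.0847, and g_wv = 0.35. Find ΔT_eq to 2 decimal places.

Total gain g = -0.21 + 0.0847 + 0.35 = 0.2247.
Amplification A = 1/(1 − 0.2247) = 1.29.
ΔT = 2.48 × 1.29 = 3.20 K.

3.20 K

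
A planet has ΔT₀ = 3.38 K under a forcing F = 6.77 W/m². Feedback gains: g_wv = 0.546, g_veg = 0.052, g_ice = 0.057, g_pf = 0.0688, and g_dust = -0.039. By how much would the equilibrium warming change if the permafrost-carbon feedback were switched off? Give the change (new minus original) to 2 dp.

Original: g = 0.6848, ΔT = 3.38/(1−0.6848) = 10.7234 K.
Without permafrost-carbon: g' = 0.616, ΔT' = 3.38/(1−0.616) = 8.8021 K.
Change = 8.8021 − 10.7234 = -1.92 K.

-1.92 K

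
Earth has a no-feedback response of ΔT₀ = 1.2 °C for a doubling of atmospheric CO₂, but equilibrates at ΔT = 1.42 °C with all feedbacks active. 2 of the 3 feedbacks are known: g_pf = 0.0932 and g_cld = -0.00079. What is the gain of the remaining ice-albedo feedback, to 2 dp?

Amplification A = ΔT/ΔT₀ = 1.42/1.2 = 1.183.
Total gain g = 1 − 1/A = 1 − 1/1.183 = 0.1547.
Known gains sum to 0.0932 − 0.00079 = 0.09241.
g_ice = 0.1547 − 0.09241 = 0.06.

0.06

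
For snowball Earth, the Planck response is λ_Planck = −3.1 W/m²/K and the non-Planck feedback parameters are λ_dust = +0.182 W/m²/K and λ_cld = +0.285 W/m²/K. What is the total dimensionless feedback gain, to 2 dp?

0.15

Convert to gains: g_dust = 0.182/3.1 = 0.05871; g_cld = 0.285/3.1 = 0.09194.
Total gain g = 0.15065.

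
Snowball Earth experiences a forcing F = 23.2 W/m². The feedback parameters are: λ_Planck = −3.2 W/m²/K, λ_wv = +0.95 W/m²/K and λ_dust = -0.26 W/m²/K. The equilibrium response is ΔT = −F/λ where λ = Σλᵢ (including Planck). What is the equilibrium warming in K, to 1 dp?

9.2 K

Net feedback parameter λ = (−3.2) + (+0.95) + (-0.26) = -2.51 W/m²/K.
ΔT = −F/λ = −23.2/(-2.51) = 9.2 K.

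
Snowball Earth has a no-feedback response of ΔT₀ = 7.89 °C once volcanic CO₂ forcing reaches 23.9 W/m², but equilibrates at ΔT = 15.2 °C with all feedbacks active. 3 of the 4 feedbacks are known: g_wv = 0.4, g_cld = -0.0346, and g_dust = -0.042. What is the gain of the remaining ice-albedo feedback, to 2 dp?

Amplification A = ΔT/ΔT₀ = 15.2/7.89 = 1.926.
Total gain g = 1 − 1/A = 1 − 1/1.926 = 0.4808.
Known gains sum to 0.4 − 0.0346 − 0.042 = 0.3234.
g_ice = 0.4808 − 0.3234 = 0.16.

0.16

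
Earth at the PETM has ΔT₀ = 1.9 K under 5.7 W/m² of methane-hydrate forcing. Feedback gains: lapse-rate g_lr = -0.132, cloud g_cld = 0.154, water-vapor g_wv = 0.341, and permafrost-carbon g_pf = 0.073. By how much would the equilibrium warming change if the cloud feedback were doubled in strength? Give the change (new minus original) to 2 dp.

Original: g = 0.436, ΔT = 1.9/(1−0.436) = 3.3688 K.
With doubled cloud: g' = 0.59, ΔT' = 1.9/(1−0.59) = 4.6341 K.
Change = 4.6341 − 3.3688 = 1.27 K.

1.27 K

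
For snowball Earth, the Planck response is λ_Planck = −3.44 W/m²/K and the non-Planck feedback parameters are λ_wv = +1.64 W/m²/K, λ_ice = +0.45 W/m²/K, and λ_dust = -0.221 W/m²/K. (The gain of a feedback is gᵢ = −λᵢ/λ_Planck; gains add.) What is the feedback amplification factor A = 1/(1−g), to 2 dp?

2.19

Convert to gains: g_wv = 1.64/3.44 = 0.4767; g_ice = 0.45/3.44 = 0.1308; g_dust = -0.221/3.44 = -0.06424.
Total gain g = 0.54326.
A = 1/(1 − 0.54326) = 2.19.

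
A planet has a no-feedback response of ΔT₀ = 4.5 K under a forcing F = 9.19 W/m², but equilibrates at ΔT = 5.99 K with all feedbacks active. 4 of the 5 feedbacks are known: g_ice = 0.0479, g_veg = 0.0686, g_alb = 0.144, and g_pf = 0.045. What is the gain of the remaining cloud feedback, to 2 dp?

-0.06

Amplification A = ΔT/ΔT₀ = 5.99/4.5 = 1.331.
Total gain g = 1 − 1/A = 1 − 1/1.331 = 0.2487.
Known gains sum to 0.0479 + 0.0686 + 0.144 + 0.045 = 0.3055.
g_cld = 0.2487 − 0.3055 = -0.06.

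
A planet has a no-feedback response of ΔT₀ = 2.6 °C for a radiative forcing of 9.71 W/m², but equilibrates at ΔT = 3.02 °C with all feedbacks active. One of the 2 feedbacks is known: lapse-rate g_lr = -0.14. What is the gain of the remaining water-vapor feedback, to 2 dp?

0.28

Amplification A = ΔT/ΔT₀ = 3.02/2.6 = 1.162.
Total gain g = 1 − 1/A = 1 − 1/1.162 = 0.1394.
The known gain is -0.14.
g_wv = 0.1394 + 0.14 = 0.28.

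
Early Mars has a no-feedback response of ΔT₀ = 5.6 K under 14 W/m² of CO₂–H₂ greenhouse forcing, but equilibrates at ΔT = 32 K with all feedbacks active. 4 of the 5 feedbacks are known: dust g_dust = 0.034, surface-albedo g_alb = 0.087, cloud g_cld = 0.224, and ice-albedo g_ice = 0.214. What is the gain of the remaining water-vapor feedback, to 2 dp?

0.27

Amplification A = ΔT/ΔT₀ = 32/5.6 = 5.714.
Total gain g = 1 − 1/A = 1 − 1/5.714 = 0.825.
Known gains sum to 0.034 + 0.087 + 0.224 + 0.214 = 0.559.
g_wv = 0.825 − 0.559 = 0.27.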